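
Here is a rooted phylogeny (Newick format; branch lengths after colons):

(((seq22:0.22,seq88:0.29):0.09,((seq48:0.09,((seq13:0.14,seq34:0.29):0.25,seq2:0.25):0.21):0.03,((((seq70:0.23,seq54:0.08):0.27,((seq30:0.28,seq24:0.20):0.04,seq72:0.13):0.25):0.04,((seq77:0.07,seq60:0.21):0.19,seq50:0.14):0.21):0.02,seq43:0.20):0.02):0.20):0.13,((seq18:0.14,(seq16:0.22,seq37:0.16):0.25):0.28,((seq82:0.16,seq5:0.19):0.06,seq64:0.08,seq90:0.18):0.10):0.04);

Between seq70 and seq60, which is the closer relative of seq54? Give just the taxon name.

seq70

The MRCA of seq54 and seq70 subtends (seq70,seq54) (2 taxa).
The MRCA of seq54 and seq60 subtends (((seq70,seq54),((seq30,seq24),seq72)),((seq77,seq60),seq50)) (8 taxa).
The first is nested inside the second, so seq54 shares a more recent common ancestor with seq70.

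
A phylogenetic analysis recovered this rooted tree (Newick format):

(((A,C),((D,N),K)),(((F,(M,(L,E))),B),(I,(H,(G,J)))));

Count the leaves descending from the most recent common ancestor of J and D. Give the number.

14

The MRCA of J and D is the root, so the clade is the entire tree.
That clade contains 14 terminal taxa: A, B, C, D, E, F, G, H, I, J, K, L, M, N.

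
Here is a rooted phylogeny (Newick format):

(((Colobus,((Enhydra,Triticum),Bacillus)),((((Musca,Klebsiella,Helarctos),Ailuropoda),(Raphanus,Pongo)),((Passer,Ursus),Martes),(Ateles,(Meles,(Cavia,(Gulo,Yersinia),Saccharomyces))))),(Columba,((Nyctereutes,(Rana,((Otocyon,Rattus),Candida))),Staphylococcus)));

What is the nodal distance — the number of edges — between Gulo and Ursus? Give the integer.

8

The MRCA of Gulo and Ursus is the node subtending ((((Musca,Klebsiella,Helarctos),Ailuropoda),(Raphanus,Pongo)),((Passer,Ursus),Martes),(Ateles,(Meles,(Cavia,(Gulo,Yersinia),Saccharomyces)))).
From Gulo up to that node: 5 branches. From Ursus up to the same node: 3 branches. Total: 5 + 3 = 8.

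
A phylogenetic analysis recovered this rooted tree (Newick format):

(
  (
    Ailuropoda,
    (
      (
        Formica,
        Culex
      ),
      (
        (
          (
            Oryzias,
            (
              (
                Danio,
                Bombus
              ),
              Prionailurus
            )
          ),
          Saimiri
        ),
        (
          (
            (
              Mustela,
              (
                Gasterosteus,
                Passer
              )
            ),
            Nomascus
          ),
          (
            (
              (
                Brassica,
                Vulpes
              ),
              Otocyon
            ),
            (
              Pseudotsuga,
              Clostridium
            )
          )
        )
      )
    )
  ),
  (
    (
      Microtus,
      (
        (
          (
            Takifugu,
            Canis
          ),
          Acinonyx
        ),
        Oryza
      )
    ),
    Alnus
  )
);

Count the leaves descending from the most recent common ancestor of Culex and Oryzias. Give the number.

The MRCA of Culex and Oryzias is the node subtending ((Formica,Culex),(((Oryzias,((Danio,Bombus),Prionailurus)),Saimiri),(((Mustela,(Gasterosteus,Passer)),Nomascus),(((Brassica,Vulpes),Otocyon),(Pseudotsuga,Clostridium))))).
That clade contains 16 terminal taxa: Bombus, Brassica, Clostridium, Culex, Danio, Formica, Gasterosteus, Mustela, Nomascus, Oryzias, Otocyon, Passer, Prionailurus, Pseudotsuga, Saimiri, Vulpes.

16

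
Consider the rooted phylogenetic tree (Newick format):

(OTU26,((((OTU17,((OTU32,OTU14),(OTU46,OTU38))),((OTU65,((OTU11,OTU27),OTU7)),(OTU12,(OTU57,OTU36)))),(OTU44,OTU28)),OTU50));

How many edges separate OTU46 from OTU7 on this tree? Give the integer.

The MRCA of OTU46 and OTU7 is the node subtending ((OTU17,((OTU32,OTU14),(OTU46,OTU38))),((OTU65,((OTU11,OTU27),OTU7)),(OTU12,(OTU57,OTU36)))).
From OTU46 up to that node: 4 branches. From OTU7 up to the same node: 4 branches. Total: 4 + 4 = 8.

8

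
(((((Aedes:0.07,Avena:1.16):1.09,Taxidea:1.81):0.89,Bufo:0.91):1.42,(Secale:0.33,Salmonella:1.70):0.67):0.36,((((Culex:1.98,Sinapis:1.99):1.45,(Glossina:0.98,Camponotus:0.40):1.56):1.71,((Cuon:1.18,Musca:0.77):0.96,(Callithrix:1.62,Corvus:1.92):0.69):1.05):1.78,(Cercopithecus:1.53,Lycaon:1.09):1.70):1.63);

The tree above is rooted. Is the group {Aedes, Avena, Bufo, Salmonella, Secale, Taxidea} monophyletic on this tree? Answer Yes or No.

The most recent common ancestor of these taxa subtends ((((Aedes,Avena),Taxidea),Bufo),(Secale,Salmonella)).
That clade has exactly 6 tips — every listed taxon and nothing else — so the group is monophyletic.

Yes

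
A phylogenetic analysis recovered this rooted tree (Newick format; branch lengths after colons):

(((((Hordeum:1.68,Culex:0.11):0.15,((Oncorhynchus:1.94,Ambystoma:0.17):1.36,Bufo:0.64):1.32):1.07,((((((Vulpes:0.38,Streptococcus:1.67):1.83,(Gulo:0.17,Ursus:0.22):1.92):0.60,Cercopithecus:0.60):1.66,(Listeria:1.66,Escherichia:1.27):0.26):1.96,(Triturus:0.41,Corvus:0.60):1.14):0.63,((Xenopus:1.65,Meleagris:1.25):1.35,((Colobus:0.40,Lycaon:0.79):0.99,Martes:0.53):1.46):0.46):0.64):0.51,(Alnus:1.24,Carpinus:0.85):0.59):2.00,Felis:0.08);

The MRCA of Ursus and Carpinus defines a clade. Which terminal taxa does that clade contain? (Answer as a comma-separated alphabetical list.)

Tracing Ursus: it sits inside (Gulo,Ursus).
Tracing Carpinus: it sits inside (Alnus,Carpinus).
The smallest clade enclosing both is ((((Hordeum,Culex),((Oncorhynchus,Ambystoma),Bufo)),((((((Vulpes,Streptococcus),(Gulo,Ursus)),Cercopithecus),(Listeria,Escherichia)),(Triturus,Corvus)),((Xenopus,Meleagris),((Colobus,Lycaon),Martes)))),(Alnus,Carpinus)); the answer is its 21 terminal taxa in alphabetical order.

Alnus, Ambystoma, Bufo, Carpinus, Cercopithecus, Colobus, Corvus, Culex, Escherichia, Gulo, Hordeum, Listeria, Lycaon, Martes, Meleagris, Oncorhynchus, Streptococcus, Triturus, Ursus, Vulpes, Xenopus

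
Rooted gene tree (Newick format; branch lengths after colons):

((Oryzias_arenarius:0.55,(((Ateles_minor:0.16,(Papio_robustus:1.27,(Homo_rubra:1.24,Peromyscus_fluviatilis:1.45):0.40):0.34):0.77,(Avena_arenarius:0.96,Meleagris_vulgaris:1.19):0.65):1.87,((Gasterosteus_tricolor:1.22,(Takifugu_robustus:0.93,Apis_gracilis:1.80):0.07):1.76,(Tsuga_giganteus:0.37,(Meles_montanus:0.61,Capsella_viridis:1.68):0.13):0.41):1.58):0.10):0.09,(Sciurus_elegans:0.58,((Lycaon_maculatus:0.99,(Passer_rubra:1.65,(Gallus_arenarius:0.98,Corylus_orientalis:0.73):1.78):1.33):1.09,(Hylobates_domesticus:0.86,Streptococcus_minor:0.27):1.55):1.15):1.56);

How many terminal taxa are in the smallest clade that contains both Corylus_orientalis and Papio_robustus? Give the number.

20

The MRCA of Corylus_orientalis and Papio_robustus is the root, so the clade is the entire tree.
That clade contains 20 terminal taxa: Apis_gracilis, Ateles_minor, Avena_arenarius, Capsella_viridis, Corylus_orientalis, Gallus_arenarius, Gasterosteus_tricolor, Homo_rubra, Hylobates_domesticus, Lycaon_maculatus, Meleagris_vulgaris, Meles_montanus, Oryzias_arenarius, Papio_robustus, Passer_rubra, Peromyscus_fluviatilis, Sciurus_elegans, Streptococcus_minor, Takifugu_robustus, Tsuga_giganteus.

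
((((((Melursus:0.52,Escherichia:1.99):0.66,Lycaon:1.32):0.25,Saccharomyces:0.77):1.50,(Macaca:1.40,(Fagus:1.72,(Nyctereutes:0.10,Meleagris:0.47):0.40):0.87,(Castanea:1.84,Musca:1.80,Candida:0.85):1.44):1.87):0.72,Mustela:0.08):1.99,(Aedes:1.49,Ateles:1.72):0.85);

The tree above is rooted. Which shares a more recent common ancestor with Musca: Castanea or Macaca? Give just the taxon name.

The MRCA of Musca and Castanea subtends (Castanea,Musca,Candida) (3 taxa).
The MRCA of Musca and Macaca subtends (Macaca,(Fagus,(Nyctereutes,Meleagris)),(Castanea,Musca,Candida)) (7 taxa).
The first is nested inside the second, so Musca shares a more recent common ancestor with Castanea.

Castanea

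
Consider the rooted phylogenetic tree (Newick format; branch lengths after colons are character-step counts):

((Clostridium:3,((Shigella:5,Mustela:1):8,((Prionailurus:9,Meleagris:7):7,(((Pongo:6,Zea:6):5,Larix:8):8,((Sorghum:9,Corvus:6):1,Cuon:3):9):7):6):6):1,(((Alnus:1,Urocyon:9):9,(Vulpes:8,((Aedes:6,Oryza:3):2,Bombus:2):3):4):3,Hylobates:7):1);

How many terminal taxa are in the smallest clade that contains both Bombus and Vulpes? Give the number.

4

The MRCA of Bombus and Vulpes is the node subtending (Vulpes,((Aedes,Oryza),Bombus)).
That clade contains 4 terminal taxa: Aedes, Bombus, Oryza, Vulpes.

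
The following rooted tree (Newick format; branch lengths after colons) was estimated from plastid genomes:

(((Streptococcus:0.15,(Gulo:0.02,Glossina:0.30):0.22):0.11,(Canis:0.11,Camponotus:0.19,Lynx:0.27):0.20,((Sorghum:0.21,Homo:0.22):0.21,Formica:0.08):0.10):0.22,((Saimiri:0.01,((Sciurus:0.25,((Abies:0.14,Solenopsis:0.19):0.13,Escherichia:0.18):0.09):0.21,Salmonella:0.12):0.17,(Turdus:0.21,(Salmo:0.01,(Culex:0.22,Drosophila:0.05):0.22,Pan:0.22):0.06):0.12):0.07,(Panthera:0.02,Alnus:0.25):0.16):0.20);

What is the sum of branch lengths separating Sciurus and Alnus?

The path runs Sciurus → … → MRCA → … → Alnus; the MRCA is the node subtending ((Saimiri,((Sciurus,((Abies,Solenopsis),Escherichia)),Salmonella),(Turdus,(Salmo,(Culex,Drosophila),Pan))),(Panthera,Alnus)).
Branch lengths along that path: 0.25 + 0.21 + 0.17 + 0.07 + 0.16 + 0.25 = 1.11.

1.11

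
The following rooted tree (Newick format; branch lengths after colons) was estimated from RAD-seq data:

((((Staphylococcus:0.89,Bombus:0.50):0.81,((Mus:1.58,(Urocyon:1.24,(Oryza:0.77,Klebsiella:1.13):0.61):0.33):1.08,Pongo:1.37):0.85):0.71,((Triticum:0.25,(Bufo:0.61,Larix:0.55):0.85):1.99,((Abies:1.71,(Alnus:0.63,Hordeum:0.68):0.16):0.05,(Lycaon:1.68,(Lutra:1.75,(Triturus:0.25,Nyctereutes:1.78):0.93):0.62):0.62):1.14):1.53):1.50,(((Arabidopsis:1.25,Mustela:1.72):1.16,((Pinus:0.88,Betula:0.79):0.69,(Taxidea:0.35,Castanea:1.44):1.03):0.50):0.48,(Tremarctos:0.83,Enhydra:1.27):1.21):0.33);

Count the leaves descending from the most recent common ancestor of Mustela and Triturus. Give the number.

25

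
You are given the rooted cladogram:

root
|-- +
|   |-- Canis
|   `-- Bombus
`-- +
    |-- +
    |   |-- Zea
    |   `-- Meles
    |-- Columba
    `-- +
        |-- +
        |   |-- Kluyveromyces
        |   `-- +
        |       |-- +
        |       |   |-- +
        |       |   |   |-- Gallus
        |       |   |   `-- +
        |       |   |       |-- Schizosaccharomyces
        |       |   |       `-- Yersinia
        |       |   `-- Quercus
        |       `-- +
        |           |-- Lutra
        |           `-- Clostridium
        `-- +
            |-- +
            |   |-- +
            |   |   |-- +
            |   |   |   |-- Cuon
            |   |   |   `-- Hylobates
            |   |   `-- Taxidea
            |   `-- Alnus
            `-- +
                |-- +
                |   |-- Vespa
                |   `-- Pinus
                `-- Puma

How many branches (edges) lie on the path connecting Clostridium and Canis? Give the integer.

8

The MRCA of Clostridium and Canis is the root of the tree.
From Clostridium up to that node: 6 branches. From Canis up to the same node: 2 branches. Total: 6 + 2 = 8.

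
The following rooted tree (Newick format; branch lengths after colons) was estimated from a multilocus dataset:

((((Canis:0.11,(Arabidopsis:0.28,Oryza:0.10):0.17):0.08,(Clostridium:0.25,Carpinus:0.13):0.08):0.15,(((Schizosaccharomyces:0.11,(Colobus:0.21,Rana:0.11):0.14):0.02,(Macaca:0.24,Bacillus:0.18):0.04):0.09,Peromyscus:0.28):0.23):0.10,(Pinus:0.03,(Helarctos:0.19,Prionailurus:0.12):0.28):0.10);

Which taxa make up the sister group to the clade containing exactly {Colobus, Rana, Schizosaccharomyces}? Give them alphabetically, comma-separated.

The clade containing exactly {Colobus, Rana, Schizosaccharomyces} attaches to the tree at the node subtending ((Schizosaccharomyces,(Colobus,Rana)),(Macaca,Bacillus)).
The other lineage descending from that same node — the sister group — is (Macaca,Bacillus); its 2 tips in alphabetical order are the answer.

Bacillus, Macaca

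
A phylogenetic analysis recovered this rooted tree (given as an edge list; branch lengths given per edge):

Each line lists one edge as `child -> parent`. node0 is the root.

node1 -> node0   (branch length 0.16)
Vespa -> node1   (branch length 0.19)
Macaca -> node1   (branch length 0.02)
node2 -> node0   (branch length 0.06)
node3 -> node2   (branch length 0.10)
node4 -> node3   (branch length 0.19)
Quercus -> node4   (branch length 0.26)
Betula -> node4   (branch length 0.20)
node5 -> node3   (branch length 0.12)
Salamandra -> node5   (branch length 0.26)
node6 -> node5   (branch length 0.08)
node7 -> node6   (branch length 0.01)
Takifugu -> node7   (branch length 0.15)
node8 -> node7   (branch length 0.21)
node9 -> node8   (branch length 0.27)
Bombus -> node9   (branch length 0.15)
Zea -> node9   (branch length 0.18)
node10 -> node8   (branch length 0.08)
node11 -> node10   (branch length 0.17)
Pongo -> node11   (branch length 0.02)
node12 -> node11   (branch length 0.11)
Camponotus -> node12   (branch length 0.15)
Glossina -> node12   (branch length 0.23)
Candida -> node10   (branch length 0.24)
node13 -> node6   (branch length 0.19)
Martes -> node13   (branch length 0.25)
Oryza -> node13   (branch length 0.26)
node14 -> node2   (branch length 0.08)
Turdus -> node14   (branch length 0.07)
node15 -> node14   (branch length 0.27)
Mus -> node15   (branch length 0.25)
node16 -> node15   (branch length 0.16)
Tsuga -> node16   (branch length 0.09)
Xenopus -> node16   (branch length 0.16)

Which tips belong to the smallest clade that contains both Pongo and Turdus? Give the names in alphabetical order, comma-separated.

Tracing Pongo: it sits inside (Pongo,(Camponotus,Glossina)).
Tracing Turdus: it sits inside (Turdus,(Mus,(Tsuga,Xenopus))).
The smallest clade enclosing both is (((Quercus,Betula),(Salamandra,((Takifugu,((Bombus,Zea),((Pongo,(Camponotus,Glossina)),Candida))),(Martes,Oryza)))),(Turdus,(Mus,(Tsuga,Xenopus)))); the answer is its 16 terminal taxa in alphabetical order.

Betula, Bombus, Camponotus, Candida, Glossina, Martes, Mus, Oryza, Pongo, Quercus, Salamandra, Takifugu, Tsuga, Turdus, Xenopus, Zea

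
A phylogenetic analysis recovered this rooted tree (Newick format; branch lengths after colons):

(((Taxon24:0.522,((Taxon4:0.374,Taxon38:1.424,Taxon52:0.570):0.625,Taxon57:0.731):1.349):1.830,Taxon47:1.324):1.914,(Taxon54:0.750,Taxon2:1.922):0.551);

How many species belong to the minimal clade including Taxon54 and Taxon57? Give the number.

8

The MRCA of Taxon54 and Taxon57 is the root, so the clade is the entire tree.
That clade contains 8 terminal taxa: Taxon2, Taxon24, Taxon38, Taxon4, Taxon47, Taxon52, Taxon54, Taxon57.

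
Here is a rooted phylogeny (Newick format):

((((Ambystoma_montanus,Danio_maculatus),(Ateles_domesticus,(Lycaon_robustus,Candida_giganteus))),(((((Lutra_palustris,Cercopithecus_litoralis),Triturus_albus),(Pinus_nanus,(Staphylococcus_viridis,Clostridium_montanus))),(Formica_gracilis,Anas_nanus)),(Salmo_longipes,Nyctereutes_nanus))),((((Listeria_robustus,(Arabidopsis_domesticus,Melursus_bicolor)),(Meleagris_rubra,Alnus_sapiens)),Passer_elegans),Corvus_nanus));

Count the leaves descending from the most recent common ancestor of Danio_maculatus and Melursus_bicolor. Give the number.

The MRCA of Danio_maculatus and Melursus_bicolor is the root, so the clade is the entire tree.
That clade contains 22 terminal taxa: Alnus_sapiens, Ambystoma_montanus, Anas_nanus, Arabidopsis_domesticus, Ateles_domesticus, Candida_giganteus, Cercopithecus_litoralis, Clostridium_montanus, Corvus_nanus, Danio_maculatus, Formica_gracilis, Listeria_robustus, Lutra_palustris, Lycaon_robustus, Meleagris_rubra, Melursus_bicolor, Nyctereutes_nanus, Passer_elegans, Pinus_nanus, Salmo_longipes, Staphylococcus_viridis, Triturus_albus.

22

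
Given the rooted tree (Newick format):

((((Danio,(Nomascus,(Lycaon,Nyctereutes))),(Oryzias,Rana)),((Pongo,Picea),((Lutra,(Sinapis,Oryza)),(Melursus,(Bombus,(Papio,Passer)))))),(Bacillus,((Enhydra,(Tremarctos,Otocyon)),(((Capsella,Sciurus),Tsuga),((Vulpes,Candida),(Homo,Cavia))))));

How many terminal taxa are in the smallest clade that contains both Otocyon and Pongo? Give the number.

26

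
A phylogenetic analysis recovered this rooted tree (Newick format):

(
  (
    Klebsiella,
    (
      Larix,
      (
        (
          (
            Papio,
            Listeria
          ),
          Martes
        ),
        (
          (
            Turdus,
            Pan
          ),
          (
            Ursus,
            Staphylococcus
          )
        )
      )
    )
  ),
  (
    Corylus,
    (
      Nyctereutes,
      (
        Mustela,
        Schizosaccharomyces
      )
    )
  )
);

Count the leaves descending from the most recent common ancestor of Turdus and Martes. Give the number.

The MRCA of Turdus and Martes is the node subtending (((Papio,Listeria),Martes),((Turdus,Pan),(Ursus,Staphylococcus))).
That clade contains 7 terminal taxa: Listeria, Martes, Pan, Papio, Staphylococcus, Turdus, Ursus.

7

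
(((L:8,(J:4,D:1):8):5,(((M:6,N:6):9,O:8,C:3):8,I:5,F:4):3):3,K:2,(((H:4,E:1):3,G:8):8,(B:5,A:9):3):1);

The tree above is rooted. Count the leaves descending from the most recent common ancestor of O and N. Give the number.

The MRCA of O and N is the node subtending ((M,N),O,C).
That clade contains 4 terminal taxa: C, M, N, O.

4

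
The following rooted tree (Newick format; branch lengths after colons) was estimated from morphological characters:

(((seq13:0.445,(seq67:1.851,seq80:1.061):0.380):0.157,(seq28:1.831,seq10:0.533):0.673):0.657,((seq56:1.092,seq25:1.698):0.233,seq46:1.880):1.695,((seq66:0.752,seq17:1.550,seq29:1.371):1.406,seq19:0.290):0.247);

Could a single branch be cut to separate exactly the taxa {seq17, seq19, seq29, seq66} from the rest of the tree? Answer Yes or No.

Yes

The most recent common ancestor of these taxa subtends ((seq66,seq17,seq29),seq19).
That clade has exactly 4 tips — every listed taxon and nothing else — so the group is monophyletic.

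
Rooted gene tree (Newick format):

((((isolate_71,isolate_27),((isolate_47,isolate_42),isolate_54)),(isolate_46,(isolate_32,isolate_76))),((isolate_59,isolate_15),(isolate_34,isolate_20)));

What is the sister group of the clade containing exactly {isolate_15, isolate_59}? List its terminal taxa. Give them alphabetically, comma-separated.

The clade containing exactly {isolate_15, isolate_59} attaches to the tree at the node subtending ((isolate_59,isolate_15),(isolate_34,isolate_20)).
The other lineage descending from that same node — the sister group — is (isolate_34,isolate_20); its 2 tips in alphabetical order are the answer.

isolate_20, isolate_34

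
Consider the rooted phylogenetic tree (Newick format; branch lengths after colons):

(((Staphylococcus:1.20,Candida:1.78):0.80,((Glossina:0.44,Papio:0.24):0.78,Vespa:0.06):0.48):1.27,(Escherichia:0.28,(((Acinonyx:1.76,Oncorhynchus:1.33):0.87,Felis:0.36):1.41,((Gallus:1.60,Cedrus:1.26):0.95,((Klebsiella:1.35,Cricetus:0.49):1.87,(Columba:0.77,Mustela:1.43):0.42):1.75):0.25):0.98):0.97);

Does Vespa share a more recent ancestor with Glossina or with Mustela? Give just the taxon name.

The MRCA of Vespa and Glossina subtends ((Glossina,Papio),Vespa) (3 taxa).
The MRCA of Vespa and Mustela is the root, subtending the entire tree (15 taxa).
The first is nested inside the second, so Vespa shares a more recent common ancestor with Glossina.

Glossina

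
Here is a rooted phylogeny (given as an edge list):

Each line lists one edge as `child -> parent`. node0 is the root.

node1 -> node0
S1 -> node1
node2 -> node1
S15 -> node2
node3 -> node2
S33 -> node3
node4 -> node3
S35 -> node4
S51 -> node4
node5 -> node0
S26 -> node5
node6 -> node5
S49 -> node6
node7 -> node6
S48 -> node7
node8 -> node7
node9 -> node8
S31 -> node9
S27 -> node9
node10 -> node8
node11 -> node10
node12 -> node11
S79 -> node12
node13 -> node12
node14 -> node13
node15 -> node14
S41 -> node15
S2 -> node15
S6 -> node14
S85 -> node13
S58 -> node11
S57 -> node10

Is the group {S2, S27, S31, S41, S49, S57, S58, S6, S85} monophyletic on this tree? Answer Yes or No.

The MRCA of the listed taxa subtends (S49,(S48,((S31,S27),(((S79,(((S41,S2),S6),S85)),S58),S57)))).
That clade also contains S48, S79, which are not in the proposed group, so the group is not monophyletic.

No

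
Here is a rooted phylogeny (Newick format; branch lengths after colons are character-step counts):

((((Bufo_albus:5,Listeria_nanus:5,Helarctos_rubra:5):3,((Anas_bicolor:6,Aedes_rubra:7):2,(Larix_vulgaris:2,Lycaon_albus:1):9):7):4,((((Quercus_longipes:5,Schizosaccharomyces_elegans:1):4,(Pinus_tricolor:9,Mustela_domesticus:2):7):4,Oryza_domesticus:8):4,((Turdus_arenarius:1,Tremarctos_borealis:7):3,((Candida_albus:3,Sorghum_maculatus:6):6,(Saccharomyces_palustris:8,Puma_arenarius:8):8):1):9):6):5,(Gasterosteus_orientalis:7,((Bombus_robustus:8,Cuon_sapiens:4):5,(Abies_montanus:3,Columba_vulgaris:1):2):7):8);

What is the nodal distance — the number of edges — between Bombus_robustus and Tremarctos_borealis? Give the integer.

The MRCA of Bombus_robustus and Tremarctos_borealis is the root of the tree.
From Bombus_robustus up to that node: 4 branches. From Tremarctos_borealis up to the same node: 5 branches. Total: 4 + 5 = 9.

9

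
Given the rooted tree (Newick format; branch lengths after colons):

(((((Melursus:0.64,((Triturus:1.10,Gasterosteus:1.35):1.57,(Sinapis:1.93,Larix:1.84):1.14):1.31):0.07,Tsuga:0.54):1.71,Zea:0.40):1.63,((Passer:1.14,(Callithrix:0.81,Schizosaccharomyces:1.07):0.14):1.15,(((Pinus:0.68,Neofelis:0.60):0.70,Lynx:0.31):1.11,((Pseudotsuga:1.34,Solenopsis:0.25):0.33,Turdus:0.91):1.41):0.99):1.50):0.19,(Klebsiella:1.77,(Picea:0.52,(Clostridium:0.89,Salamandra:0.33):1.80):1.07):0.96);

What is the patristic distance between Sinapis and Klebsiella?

10.71

The path runs Sinapis → … → MRCA → … → Klebsiella; the MRCA is the root of the tree.
Branch lengths along that path: 1.93 + 1.14 + 1.31 + 0.07 + 1.71 + 1.63 + 0.19 + 0.96 + 1.77 = 10.71.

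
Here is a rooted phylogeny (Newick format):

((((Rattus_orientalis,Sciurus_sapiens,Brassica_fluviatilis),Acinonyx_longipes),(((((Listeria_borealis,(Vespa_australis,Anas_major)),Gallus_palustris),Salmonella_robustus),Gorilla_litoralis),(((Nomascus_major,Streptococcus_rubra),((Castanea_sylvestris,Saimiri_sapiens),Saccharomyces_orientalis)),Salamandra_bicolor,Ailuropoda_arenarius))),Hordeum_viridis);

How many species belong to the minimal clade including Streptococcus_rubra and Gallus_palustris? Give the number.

13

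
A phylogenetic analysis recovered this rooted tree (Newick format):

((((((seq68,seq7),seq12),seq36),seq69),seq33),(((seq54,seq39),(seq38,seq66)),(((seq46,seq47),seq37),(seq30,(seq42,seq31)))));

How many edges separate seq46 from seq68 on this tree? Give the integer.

11

The MRCA of seq46 and seq68 is the root of the tree.
From seq46 up to that node: 5 branches. From seq68 up to the same node: 6 branches. Total: 5 + 6 = 11.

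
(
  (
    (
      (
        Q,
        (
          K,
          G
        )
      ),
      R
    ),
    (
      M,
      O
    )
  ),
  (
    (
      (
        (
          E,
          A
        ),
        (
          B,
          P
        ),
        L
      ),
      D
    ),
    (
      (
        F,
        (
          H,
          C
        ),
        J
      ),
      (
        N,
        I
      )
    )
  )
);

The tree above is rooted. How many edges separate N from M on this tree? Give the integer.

The MRCA of N and M is the root of the tree.
From N up to that node: 4 branches. From M up to the same node: 3 branches. Total: 4 + 3 = 7.

7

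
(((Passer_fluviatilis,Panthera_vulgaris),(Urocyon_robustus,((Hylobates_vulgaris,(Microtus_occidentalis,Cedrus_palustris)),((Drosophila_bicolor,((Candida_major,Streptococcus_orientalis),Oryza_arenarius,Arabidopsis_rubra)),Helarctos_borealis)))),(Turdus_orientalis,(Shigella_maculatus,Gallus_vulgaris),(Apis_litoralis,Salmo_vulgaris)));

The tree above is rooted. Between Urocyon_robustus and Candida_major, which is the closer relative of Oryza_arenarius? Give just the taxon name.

The MRCA of Oryza_arenarius and Candida_major subtends ((Candida_major,Streptococcus_orientalis),Oryza_arenarius,Arabidopsis_rubra) (4 taxa).
The MRCA of Oryza_arenarius and Urocyon_robustus subtends (Urocyon_robustus,((Hylobates_vulgaris,(Microtus_occidentalis,Cedrus_palustris)),((Drosophila_bicolor,((Candida_major,Streptococcus_orientalis),Oryza_arenarius,Arabidopsis_rubra)),Helarctos_borealis))) (10 taxa).
The first is nested inside the second, so Oryza_arenarius shares a more recent common ancestor with Candida_major.

Candida_major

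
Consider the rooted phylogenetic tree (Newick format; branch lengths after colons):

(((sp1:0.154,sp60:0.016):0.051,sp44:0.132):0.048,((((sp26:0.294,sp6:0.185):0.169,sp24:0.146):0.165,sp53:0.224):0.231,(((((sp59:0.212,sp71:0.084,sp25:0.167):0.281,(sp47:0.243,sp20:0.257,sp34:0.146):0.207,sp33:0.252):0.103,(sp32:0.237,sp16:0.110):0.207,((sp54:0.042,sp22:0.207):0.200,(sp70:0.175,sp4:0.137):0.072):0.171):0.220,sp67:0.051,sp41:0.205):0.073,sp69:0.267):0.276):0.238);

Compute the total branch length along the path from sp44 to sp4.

The path runs sp44 → … → MRCA → … → sp4; the MRCA is the root of the tree.
Branch lengths along that path: 0.132 + 0.048 + 0.238 + 0.276 + 0.073 + 0.220 + 0.171 + 0.072 + 0.137 = 1.367.

1.367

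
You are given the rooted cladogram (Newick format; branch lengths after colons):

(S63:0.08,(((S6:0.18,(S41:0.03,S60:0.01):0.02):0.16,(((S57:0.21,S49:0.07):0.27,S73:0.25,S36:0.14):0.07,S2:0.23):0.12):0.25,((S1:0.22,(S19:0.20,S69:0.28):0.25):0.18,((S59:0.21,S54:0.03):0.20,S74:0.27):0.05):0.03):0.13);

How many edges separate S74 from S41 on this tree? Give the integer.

7

The MRCA of S74 and S41 is the node subtending (((S6,(S41,S60)),(((S57,S49),S73,S36),S2)),((S1,(S19,S69)),((S59,S54),S74))).
From S74 up to that node: 3 branches. From S41 up to the same node: 4 branches. Total: 3 + 4 = 7.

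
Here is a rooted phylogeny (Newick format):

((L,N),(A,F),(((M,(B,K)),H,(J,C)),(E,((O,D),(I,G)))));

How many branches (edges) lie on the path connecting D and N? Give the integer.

7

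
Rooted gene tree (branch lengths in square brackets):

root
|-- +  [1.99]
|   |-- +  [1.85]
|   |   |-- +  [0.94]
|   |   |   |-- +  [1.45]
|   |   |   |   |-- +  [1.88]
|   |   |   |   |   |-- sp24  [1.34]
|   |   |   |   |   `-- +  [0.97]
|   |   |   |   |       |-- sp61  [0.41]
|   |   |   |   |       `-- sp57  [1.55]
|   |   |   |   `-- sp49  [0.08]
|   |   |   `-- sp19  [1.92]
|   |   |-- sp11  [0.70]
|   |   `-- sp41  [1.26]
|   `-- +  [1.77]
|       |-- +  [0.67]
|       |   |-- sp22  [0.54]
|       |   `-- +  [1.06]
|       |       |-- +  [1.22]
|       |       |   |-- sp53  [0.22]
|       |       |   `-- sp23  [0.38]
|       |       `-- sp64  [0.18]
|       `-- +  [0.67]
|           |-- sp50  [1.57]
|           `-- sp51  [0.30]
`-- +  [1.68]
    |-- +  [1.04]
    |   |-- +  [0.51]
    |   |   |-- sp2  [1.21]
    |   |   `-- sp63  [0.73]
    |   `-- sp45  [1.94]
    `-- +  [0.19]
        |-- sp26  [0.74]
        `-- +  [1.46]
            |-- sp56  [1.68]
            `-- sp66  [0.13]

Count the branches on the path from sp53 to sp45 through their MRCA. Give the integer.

9

The MRCA of sp53 and sp45 is the root of the tree.
From sp53 up to that node: 6 branches. From sp45 up to the same node: 3 branches. Total: 6 + 3 = 9.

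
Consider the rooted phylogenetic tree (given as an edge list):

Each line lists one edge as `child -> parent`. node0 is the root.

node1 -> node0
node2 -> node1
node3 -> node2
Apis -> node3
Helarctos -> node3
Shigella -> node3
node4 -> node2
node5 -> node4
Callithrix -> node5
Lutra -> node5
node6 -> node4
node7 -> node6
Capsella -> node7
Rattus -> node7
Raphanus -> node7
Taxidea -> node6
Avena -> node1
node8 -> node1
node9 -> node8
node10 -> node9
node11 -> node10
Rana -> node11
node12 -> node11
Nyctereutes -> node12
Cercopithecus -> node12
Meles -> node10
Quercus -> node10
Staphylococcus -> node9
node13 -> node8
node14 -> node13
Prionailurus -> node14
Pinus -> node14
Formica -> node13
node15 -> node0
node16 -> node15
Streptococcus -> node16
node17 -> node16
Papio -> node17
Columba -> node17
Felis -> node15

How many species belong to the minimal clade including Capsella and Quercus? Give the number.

The MRCA of Capsella and Quercus is the node subtending (((Apis,Helarctos,Shigella),((Callithrix,Lutra),((Capsella,Rattus,Raphanus),Taxidea))),Avena,((((Rana,(Nyctereutes,Cercopithecus)),Meles,Quercus),Staphylococcus),((Prionailurus,Pinus),Formica))).
That clade contains 19 terminal taxa: Apis, Avena, Callithrix, Capsella, Cercopithecus, Formica, Helarctos, Lutra, Meles, Nyctereutes, Pinus, Prionailurus, Quercus, Rana, Raphanus, Rattus, Shigella, Staphylococcus, Taxidea.

19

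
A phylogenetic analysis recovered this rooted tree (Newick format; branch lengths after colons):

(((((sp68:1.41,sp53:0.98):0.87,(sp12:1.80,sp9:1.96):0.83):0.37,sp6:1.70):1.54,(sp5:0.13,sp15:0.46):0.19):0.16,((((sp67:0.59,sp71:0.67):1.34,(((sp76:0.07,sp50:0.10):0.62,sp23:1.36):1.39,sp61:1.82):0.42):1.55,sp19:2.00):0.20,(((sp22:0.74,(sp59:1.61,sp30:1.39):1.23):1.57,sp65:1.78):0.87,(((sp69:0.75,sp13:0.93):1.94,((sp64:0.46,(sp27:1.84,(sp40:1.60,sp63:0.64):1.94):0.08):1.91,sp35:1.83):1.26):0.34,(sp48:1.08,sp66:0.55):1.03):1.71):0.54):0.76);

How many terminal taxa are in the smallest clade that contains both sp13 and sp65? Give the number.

13

The MRCA of sp13 and sp65 is the node subtending (((sp22,(sp59,sp30)),sp65),(((sp69,sp13),((sp64,(sp27,(sp40,sp63))),sp35)),(sp48,sp66))).
That clade contains 13 terminal taxa: sp13, sp22, sp27, sp30, sp35, sp40, sp48, sp59, sp63, sp64, sp65, sp66, sp69.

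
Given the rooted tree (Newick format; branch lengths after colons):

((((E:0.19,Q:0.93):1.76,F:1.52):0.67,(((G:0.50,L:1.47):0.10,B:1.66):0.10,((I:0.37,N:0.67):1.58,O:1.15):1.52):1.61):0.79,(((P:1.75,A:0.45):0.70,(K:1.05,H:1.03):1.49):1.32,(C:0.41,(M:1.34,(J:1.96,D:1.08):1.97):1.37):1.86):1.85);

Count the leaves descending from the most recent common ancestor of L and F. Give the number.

The MRCA of L and F is the node subtending (((E,Q),F),(((G,L),B),((I,N),O))).
That clade contains 9 terminal taxa: B, E, F, G, I, L, N, O, Q.

9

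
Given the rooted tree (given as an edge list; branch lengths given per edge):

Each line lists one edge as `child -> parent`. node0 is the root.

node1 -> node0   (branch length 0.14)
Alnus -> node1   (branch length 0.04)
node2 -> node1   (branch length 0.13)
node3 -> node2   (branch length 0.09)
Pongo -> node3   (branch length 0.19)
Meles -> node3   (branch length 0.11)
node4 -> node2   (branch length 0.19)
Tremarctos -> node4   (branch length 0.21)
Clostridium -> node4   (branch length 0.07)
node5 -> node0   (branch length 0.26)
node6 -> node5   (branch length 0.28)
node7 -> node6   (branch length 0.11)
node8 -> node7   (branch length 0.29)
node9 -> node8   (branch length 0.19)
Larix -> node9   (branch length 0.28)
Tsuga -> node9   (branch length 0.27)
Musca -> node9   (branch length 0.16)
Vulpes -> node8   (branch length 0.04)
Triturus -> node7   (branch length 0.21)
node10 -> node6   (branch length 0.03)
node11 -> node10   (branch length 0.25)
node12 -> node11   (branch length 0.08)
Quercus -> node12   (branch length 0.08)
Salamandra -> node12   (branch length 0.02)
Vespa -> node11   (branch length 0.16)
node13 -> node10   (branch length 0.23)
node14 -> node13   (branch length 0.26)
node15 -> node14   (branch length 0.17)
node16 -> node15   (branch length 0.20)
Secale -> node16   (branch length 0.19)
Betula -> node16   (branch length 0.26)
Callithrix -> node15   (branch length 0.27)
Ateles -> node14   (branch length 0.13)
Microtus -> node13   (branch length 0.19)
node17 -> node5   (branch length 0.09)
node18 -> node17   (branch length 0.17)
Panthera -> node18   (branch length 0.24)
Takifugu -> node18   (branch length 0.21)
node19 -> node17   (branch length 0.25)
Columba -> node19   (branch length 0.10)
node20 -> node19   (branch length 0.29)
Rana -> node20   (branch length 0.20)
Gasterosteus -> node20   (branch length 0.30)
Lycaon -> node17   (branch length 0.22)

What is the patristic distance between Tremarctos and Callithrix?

2.17

The path runs Tremarctos → … → MRCA → … → Callithrix; the MRCA is the root of the tree.
Branch lengths along that path: 0.21 + 0.19 + 0.13 + 0.14 + 0.26 + 0.28 + 0.03 + 0.23 + 0.26 + 0.17 + 0.27 = 2.17.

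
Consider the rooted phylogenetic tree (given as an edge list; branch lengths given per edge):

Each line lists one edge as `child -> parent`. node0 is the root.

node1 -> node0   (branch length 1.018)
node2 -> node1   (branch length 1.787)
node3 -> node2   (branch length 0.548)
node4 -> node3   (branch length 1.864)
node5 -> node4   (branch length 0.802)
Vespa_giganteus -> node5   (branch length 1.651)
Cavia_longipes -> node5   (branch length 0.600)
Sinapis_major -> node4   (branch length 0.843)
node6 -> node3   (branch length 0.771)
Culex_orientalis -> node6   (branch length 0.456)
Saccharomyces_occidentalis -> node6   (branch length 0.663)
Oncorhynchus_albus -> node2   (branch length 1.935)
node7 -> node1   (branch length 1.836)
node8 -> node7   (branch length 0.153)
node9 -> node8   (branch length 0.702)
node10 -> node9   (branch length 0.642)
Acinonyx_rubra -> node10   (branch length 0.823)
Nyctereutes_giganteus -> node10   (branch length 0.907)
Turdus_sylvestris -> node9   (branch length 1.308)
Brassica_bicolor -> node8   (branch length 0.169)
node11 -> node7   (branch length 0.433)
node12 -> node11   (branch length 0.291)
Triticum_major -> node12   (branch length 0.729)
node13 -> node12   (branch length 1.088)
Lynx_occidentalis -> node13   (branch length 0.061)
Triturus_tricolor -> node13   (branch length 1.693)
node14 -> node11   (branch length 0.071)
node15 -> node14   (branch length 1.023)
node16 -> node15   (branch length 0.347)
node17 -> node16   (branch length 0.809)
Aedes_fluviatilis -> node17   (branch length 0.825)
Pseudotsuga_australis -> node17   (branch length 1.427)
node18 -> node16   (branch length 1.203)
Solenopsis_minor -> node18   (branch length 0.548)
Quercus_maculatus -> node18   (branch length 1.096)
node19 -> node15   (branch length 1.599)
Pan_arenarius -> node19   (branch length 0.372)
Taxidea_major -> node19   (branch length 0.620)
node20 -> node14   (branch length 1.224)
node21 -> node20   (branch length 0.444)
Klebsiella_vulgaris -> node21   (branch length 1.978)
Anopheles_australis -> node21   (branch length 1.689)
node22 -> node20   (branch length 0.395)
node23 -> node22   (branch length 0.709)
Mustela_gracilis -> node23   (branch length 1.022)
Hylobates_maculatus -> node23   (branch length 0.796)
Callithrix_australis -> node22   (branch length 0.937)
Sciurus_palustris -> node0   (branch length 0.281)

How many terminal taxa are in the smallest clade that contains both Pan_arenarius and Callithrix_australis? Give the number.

11

The MRCA of Pan_arenarius and Callithrix_australis is the node subtending ((((Aedes_fluviatilis,Pseudotsuga_australis),(Solenopsis_minor,Quercus_maculatus)),(Pan_arenarius,Taxidea_major)),((Klebsiella_vulgaris,Anopheles_australis),((Mustela_gracilis,Hylobates_maculatus),Callithrix_australis))).
That clade contains 11 terminal taxa: Aedes_fluviatilis, Anopheles_australis, Callithrix_australis, Hylobates_maculatus, Klebsiella_vulgaris, Mustela_gracilis, Pan_arenarius, Pseudotsuga_australis, Quercus_maculatus, Solenopsis_minor, Taxidea_major.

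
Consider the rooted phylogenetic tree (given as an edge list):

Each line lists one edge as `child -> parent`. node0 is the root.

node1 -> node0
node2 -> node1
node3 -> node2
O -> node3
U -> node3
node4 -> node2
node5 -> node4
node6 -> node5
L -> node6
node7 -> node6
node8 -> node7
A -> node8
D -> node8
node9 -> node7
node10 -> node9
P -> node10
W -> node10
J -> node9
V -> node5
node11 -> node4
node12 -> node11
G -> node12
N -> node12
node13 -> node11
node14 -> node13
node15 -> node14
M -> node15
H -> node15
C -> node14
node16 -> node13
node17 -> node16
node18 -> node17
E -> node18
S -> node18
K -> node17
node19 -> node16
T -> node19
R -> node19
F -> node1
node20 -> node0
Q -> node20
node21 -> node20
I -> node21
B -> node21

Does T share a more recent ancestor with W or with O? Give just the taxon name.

The MRCA of T and W subtends (((L,((A,D),((P,W),J))),V),((G,N),(((M,H),C),(((E,S),K),(T,R))))) (17 taxa).
The MRCA of T and O subtends ((O,U),(((L,((A,D),((P,W),J))),V),((G,N),(((M,H),C),(((E,S),K),(T,R)))))) (19 taxa).
The first is nested inside the second, so T shares a more recent common ancestor with W.

W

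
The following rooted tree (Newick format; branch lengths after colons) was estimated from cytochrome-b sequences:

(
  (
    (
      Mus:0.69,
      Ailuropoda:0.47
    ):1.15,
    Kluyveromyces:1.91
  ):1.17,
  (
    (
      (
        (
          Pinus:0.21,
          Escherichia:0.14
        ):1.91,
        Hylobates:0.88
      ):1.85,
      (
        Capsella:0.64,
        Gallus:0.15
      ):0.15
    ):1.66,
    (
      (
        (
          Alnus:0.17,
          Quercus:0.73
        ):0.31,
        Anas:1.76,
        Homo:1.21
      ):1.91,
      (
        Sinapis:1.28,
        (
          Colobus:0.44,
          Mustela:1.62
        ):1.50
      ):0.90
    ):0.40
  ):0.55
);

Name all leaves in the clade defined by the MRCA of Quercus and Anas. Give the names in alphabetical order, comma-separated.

Alnus, Anas, Homo, Quercus

Tracing Quercus: it sits inside (Alnus,Quercus).
Tracing Anas: it sits inside ((Alnus,Quercus),Anas,Homo).
The smallest clade enclosing both is ((Alnus,Quercus),Anas,Homo); the answer is its 4 terminal taxa in alphabetical order.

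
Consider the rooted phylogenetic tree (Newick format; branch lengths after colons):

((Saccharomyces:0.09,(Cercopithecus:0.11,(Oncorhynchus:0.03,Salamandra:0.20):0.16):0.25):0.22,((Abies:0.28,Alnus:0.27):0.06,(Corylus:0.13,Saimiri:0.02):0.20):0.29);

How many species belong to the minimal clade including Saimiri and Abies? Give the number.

The MRCA of Saimiri and Abies is the node subtending ((Abies,Alnus),(Corylus,Saimiri)).
That clade contains 4 terminal taxa: Abies, Alnus, Corylus, Saimiri.

4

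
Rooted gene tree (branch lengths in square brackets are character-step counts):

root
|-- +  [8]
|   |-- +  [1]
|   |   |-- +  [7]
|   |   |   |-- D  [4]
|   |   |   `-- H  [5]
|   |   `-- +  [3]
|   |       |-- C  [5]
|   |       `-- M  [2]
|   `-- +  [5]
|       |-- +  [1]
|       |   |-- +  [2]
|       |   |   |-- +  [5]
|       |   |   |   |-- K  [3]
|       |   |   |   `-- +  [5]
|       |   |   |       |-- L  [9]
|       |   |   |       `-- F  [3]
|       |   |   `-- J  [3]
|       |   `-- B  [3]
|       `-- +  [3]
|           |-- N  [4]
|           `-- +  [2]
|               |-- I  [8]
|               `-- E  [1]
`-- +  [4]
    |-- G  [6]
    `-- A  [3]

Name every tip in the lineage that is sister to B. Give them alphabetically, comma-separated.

B attaches to the tree at the node subtending (((K,(L,F)),J),B).
The other lineage descending from that same node — the sister group — is ((K,(L,F)),J); its 4 tips in alphabetical order are the answer.

F, J, K, L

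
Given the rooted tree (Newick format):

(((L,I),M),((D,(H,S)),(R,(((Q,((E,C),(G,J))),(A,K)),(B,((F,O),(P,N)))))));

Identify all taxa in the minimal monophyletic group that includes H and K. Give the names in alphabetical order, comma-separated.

A, B, C, D, E, F, G, H, J, K, N, O, P, Q, R, S

Tracing H: it sits inside (H,S).
Tracing K: it sits inside (A,K).
The smallest clade enclosing both is ((D,(H,S)),(R,(((Q,((E,C),(G,J))),(A,K)),(B,((F,O),(P,N)))))); the answer is its 16 terminal taxa in alphabetical order.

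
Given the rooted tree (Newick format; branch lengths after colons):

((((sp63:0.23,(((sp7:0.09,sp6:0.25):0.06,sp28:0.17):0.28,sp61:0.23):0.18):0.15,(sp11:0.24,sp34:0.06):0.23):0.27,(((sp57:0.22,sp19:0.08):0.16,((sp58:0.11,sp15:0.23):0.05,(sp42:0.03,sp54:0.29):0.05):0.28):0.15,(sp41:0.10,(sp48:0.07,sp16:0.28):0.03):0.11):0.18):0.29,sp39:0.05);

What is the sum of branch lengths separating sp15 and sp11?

1.63

The path runs sp15 → … → MRCA → … → sp11; the MRCA is the node subtending (((sp63,(((sp7,sp6),sp28),sp61)),(sp11,sp34)),(((sp57,sp19),((sp58,sp15),(sp42,sp54))),(sp41,(sp48,sp16)))).
Branch lengths along that path: 0.23 + 0.05 + 0.28 + 0.15 + 0.18 + 0.27 + 0.23 + 0.24 = 1.63.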